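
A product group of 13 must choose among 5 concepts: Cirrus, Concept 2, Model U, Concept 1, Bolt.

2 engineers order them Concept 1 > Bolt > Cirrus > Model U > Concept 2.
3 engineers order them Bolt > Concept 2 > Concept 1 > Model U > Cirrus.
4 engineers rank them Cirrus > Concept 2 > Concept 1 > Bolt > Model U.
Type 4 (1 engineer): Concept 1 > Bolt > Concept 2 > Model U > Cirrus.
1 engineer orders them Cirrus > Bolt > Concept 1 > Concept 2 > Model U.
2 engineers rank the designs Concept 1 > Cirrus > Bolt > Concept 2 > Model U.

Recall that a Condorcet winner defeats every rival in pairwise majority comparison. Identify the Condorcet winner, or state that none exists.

none

Pairwise majorities:
Cirrus vs Concept 2: Cirrus is ranked higher on 2+4+1+2 = 9 ballots, Concept 2 on 4. Cirrus wins 9–4.
Cirrus vs Model U: Cirrus is ranked higher on 2+4+1+2 = 9 ballots, Model U on 4. Cirrus wins 9–4.
Cirrus vs Concept 1: Cirrus is ranked higher on 4+1 = 5 ballots, Concept 1 on 8. Concept 1 wins 8–5.
Cirrus vs Bolt: 7 to 6, Cirrus.
Concept 2 vs Model U: Concept 2 preferred on 3+4+1+1+2 = 11 ballots; Concept 2 wins 11–2.
Concept 2 vs Concept 1: Concept 2 is ranked higher on 3+4 = 7 ballots, Concept 1 on 6. Concept 2 wins 7–6.
Concept 2 vs Bolt: Concept 2 preferred on 4 ballots; Bolt wins 9–4.
Model U vs Concept 1: 0 for Model U, 13 for Concept 1 — Concept 1 by 13–0.
Model U vs Bolt: Model U preferred on 0 ballots; Bolt wins 13–0.
Concept 1 vs Bolt: Concept 1 is ranked higher on 2+4+1+2 = 9 ballots, Bolt on 4. Concept 1 wins 9–4.
No design is unbeaten: Cirrus loses to Concept 1; Concept 2 loses to Cirrus; Model U loses to Cirrus; Concept 1 loses to Concept 2; Bolt loses to Cirrus. In particular Cirrus beats Concept 2 beats Concept 1 beats Cirrus is a majority cycle — no Condorcet winner exists.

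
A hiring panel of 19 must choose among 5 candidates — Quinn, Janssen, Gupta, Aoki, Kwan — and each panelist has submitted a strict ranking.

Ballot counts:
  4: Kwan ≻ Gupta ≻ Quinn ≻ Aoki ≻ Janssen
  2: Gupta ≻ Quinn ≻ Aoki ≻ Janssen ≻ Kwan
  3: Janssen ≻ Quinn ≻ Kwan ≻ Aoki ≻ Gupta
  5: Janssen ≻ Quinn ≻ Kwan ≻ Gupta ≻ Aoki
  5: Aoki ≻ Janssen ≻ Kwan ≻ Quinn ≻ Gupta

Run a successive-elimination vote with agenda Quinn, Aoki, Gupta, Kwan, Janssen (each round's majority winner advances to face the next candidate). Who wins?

Round 1: Quinn vs Aoki — 14–5, Quinn advances.
Round 2: Quinn vs Gupta — 13–6, Quinn advances.
Round 3: Quinn vs Kwan — 10–9, Quinn advances.
Round 4: Quinn vs Janssen — 6–13, Janssen advances.
The agenda winner is Janssen.

Janssen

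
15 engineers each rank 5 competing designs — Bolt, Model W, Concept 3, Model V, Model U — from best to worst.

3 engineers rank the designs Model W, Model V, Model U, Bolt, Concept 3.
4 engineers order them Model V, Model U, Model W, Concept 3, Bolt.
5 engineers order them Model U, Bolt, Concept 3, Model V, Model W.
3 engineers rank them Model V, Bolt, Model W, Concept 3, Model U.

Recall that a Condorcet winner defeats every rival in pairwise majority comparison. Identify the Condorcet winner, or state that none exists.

Model V

Pairwise majorities:
Bolt vs Model W: Bolt, 8–7.
Bolt vs Concept 3: Bolt, 11–4.
Bolt vs Model V: Model V, 10–5.
Bolt–Model U: Model U 12–3.
Model W vs Concept 3: Model W wins 10–5.
Model W vs Model V: Model V, 12–3.
Model W vs Model U: Model U wins 9–6.
Concept 3–Model V: Model V 10–5.
Concept 3 vs Model U: Model U, 12–3.
Model V–Model U: Model V 10–5.
Only Model V has no losses; Model V is the Condorcet winner.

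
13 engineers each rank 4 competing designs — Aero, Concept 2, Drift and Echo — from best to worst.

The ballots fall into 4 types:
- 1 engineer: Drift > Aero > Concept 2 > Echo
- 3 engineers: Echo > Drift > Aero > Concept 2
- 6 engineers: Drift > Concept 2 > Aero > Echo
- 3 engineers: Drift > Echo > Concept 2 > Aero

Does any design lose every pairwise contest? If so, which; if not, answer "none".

Pairwise majorities:
Aero vs Concept 2: 4 to 9, Concept 2.
Aero vs Drift: Aero is ranked higher on 0 ballots, Drift on 13. Drift wins 13–0.
Aero vs Echo: Aero, 7–6.
Concept 2 vs Drift: Drift wins 13–0.
Concept 2 vs Echo: Concept 2, 7–6.
Drift vs Echo: Drift wins 10–3.
Only Echo has no wins; Echo is the Condorcet loser.

Echo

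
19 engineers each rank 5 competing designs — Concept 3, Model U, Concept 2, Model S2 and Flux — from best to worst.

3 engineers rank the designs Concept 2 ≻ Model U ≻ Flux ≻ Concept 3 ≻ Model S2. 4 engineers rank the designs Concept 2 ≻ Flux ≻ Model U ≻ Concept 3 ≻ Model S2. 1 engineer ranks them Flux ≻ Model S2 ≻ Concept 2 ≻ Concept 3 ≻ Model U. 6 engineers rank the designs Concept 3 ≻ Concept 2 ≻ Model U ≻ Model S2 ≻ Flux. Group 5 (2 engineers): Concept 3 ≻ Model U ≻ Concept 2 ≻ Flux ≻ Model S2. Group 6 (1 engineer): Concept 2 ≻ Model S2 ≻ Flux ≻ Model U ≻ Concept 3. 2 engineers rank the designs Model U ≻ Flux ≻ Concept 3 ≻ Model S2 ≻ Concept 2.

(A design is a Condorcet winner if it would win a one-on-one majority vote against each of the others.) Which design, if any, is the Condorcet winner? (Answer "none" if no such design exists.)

none

Check each pair by majority over 19 ballots:
Concept 3–Model U: Model U 10–9.
Concept 3 vs Concept 2: Concept 3 wins 10–9.
Concept 3 vs Model S2: Concept 3, 17–2.
Concept 3 vs Flux: Flux wins 11–8.
Model U vs Concept 2: Concept 2 wins 15–4.
Model U vs Model S2: Model U wins 17–2.
Model U vs Flux: Model U, 13–6.
Concept 2–Model S2: Concept 2 16–3.
Concept 2–Flux: Concept 2 16–3.
Model S2 vs Flux: Flux wins 12–7.
No design is unbeaten: Concept 3 loses to Model U; Model U loses to Concept 2; Concept 2 loses to Concept 3; Model S2 loses to Concept 3; Flux loses to Model U. In particular Concept 3 beats Concept 2 beats Model U beats Concept 3 is a majority cycle — no Condorcet winner exists.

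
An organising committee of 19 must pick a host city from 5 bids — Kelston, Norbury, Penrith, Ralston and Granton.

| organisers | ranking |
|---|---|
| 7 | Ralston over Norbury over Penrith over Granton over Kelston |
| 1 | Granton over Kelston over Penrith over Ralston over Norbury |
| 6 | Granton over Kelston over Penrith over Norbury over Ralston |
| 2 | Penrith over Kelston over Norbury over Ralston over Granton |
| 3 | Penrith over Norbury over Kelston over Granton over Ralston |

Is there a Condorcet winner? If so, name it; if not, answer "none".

Head-to-head results (19 organisers):
Kelston vs Norbury: 1+6+2 = 9 for Kelston, 10 for Norbury — Norbury by 10–9.
Kelston vs Penrith: 7 to 12, Penrith.
Kelston vs Ralston: Kelston preferred on 1+6+2+3 = 12 ballots; Kelston wins 12–7.
Kelston–Granton: Granton 14–5.
Norbury vs Penrith: Penrith wins 12–7.
Norbury–Ralston: Norbury 11–8.
Norbury–Granton: Norbury 12–7.
Penrith vs Ralston: 1+6+2+3 = 12 for Penrith, 7 for Ralston — Penrith by 12–7.
Penrith vs Granton: Penrith, 12–7.
Ralston–Granton: Granton 10–9.
Penrith wins every pairwise contest, so Penrith is the Condorcet winner.

Penrith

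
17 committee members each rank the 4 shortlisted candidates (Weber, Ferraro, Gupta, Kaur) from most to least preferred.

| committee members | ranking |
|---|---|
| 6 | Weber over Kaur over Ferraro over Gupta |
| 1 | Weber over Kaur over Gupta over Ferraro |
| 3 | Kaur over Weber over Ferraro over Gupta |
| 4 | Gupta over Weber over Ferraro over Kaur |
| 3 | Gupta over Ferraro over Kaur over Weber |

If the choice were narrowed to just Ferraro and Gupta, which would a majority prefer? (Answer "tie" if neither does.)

Ballots ranking Ferraro above Gupta: 6 + 3 = 9.
Ballots ranking Gupta above Ferraro: 17 − 9 = 8.
Ferraro wins the head-to-head 9–8.

Ferraro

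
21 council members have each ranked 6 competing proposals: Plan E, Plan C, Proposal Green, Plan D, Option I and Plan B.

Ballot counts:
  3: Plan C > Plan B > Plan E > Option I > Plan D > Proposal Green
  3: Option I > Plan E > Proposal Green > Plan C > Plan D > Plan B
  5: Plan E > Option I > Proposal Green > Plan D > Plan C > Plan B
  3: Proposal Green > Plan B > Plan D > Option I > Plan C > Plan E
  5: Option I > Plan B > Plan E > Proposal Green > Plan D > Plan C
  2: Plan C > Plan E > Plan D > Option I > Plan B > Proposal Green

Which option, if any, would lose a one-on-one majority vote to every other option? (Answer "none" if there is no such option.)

Pairwise majorities:
Plan E–Plan C: Plan E 13–8.
Plan E vs Proposal Green: Plan E preferred on 3+3+5+5+2 = 18 ballots; Plan E wins 18–3.
Plan E vs Plan D: Plan E is ranked higher on 3+3+5+5+2 = 18 ballots, Plan D on 3. Plan E wins 18–3.
Plan E vs Option I: Option I wins 11–10.
Plan E vs Plan B: Plan B, 11–10.
Plan C vs Proposal Green: Proposal Green, 16–5.
Plan C vs Plan D: Plan D, 13–8.
Plan C vs Option I: Option I wins 16–5.
Plan C vs Plan B: 3+3+5+2 = 13 for Plan C, 8 for Plan B — Plan C by 13–8.
Proposal Green–Plan D: Proposal Green 16–5.
Proposal Green vs Option I: Option I, 18–3.
Proposal Green vs Plan B: 3+5+3 = 11 for Proposal Green, 10 for Plan B — Proposal Green by 11–10.
Plan D vs Option I: Option I wins 16–5.
Plan D vs Plan B: 10 to 11, Plan B.
Option I vs Plan B: Option I is ranked higher on 3+5+5+2 = 15 ballots, Plan B on 6. Option I wins 15–6.
Every option wins at least one matchup (Plan E beats Plan C; Plan C beats Plan B; Proposal Green beats Plan C; Plan D beats Plan C; Option I beats Plan E; Plan B beats Plan E), so there is no Condorcet loser.

none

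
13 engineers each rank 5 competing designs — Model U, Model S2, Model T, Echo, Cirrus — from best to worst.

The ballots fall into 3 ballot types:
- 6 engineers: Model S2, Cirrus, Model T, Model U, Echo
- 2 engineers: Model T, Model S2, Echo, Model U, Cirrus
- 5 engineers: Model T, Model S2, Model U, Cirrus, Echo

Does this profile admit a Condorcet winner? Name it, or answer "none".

Head-to-head results (13 engineers):
Model U vs Model S2: Model S2 wins 13–0.
Model U–Model T: Model T 13–0.
Model U–Echo: Model U 11–2.
Model U vs Cirrus: Model U, 7–6.
Model S2 vs Model T: Model T wins 7–6.
Model S2 vs Echo: Model S2, 13–0.
Model S2 vs Cirrus: Model S2 wins 13–0.
Model T vs Echo: Model T wins 13–0.
Model T vs Cirrus: Model T, 7–6.
Echo vs Cirrus: Cirrus, 11–2.
Only Model T has no losses; Model T is the Condorcet winner.

Model T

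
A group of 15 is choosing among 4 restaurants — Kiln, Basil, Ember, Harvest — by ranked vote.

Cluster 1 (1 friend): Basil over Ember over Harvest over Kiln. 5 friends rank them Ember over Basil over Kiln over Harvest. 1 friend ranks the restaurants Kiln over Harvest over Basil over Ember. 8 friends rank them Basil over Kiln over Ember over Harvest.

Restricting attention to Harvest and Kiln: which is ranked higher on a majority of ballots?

Kiln

Ballots ranking Harvest above Kiln: 1.
Ballots ranking Kiln above Harvest: 15 − 1 = 14.
Kiln wins the head-to-head 14–1.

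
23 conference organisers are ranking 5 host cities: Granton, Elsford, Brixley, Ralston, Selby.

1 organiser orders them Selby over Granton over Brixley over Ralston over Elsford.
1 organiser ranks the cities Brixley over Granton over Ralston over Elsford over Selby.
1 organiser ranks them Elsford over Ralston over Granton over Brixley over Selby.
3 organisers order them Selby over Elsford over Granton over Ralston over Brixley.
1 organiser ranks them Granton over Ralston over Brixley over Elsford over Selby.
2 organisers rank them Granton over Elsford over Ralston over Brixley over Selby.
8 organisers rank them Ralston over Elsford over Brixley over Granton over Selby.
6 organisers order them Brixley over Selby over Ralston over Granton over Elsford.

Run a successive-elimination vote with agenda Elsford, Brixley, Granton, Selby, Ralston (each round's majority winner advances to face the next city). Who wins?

Ralston

Round 1: Elsford vs Brixley — 14–9, Elsford advances.
Round 2: Elsford vs Granton — 12–11, Elsford advances.
Round 3: Elsford vs Selby — 13–10, Elsford advances.
Round 4: Elsford vs Ralston — 6–17, Ralston advances.
The agenda winner is Ralston.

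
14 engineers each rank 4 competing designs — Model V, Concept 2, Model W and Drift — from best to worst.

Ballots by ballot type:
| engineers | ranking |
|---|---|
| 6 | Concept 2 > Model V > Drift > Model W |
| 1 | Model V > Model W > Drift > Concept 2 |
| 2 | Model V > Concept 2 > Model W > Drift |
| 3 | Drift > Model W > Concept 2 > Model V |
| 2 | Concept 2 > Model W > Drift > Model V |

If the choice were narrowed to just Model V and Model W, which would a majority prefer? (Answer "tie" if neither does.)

Model V

Ballots ranking Model V above Model W: 6 + 1 + 2 = 9.
Ballots ranking Model W above Model V: 14 − 9 = 5.
Model V wins the head-to-head 9–5.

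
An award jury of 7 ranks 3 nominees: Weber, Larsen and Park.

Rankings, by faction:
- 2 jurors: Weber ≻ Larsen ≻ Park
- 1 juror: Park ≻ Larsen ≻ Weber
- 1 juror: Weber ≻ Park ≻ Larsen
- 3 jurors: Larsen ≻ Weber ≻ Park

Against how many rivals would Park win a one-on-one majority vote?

0

Park against each rival (7 jurors):
Park vs Weber: Weber wins 6–1.
Park vs Larsen: 2 to 5, Larsen.
Park beats no one; loses to Weber, Larsen — 0 pairwise wins.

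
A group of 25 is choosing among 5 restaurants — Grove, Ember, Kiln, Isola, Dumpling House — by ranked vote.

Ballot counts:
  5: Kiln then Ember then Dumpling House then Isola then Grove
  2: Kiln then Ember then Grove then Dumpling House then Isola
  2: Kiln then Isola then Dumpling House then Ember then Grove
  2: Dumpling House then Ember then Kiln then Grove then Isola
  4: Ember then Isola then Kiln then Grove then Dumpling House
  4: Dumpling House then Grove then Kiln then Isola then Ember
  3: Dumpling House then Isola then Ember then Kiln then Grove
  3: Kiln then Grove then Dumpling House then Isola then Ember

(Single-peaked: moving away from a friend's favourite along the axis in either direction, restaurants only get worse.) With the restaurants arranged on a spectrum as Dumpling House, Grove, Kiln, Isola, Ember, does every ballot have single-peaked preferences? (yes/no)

no

Axis positions: Dumpling House=1, Grove=2, Kiln=3, Isola=4, Ember=5.
Cluster 1: ranking walks positions 3-5-1-4-2; Ember is ranked above Isola even though Isola lies between Ember and the peak Kiln on the axis — preferences dip and rise again. Not single-peaked.
Cluster 2: ranking walks positions 3-5-2-1-4; Ember is ranked above Isola even though Isola lies between Ember and the peak Kiln on the axis — preferences dip and rise again. Not single-peaked.
Cluster 3: ranking walks positions 3-4-1-5-2; Dumpling House is ranked above Grove even though Grove lies between Dumpling House and the peak Kiln on the axis — preferences dip and rise again. Not single-peaked.
Cluster 4: ranking walks positions 1-5-3-2-4; Ember is ranked above Grove even though Grove lies between Ember and the peak Dumpling House on the axis — preferences dip and rise again. Not single-peaked.
Cluster 5 (peak Ember at position 5): ranking walks positions 5-4-3-2-1, expanding outward from the peak — single-peaked.
Cluster 6 (peak Dumpling House at position 1): ranking walks positions 1-2-3-4-5, expanding outward from the peak — single-peaked.
Cluster 7: ranking walks positions 1-4-5-3-2; Isola is ranked above Grove even though Grove lies between Isola and the peak Dumpling House on the axis — preferences dip and rise again. Not single-peaked.
Cluster 8 (peak Kiln at position 3): ranking walks positions 3-2-1-4-5, expanding outward from the peak — single-peaked.
Cluster 1 violates single-peakedness, so the profile is not single-peaked on this axis.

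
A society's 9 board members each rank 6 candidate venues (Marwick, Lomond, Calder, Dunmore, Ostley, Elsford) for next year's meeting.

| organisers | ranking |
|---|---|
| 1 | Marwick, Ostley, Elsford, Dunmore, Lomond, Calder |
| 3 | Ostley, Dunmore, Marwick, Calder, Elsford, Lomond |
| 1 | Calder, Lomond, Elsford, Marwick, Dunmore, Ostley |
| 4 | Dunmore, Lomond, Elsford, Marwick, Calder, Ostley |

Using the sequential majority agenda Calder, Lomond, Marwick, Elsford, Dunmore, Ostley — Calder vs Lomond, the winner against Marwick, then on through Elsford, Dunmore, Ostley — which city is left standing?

Dunmore

Round 1: Calder vs Lomond — 4–5, Lomond advances.
Round 2: Lomond vs Marwick — 5–4, Lomond advances.
Round 3: Lomond vs Elsford — 5–4, Lomond advances.
Round 4: Lomond vs Dunmore — 1–8, Dunmore advances.
Round 5: Dunmore vs Ostley — 5–4, Dunmore advances.
Dunmore survives the agenda.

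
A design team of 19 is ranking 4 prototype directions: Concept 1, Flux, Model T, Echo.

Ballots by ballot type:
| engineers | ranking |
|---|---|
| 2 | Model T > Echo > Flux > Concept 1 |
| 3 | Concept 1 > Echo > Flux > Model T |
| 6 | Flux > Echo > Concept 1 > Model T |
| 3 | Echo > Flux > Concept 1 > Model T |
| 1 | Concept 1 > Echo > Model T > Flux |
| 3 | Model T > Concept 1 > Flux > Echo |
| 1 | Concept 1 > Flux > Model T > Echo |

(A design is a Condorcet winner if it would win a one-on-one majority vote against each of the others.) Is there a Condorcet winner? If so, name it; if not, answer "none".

Flux

Pairwise majorities:
Concept 1–Flux: Flux 11–8.
Concept 1 vs Model T: Concept 1, 14–5.
Concept 1 vs Echo: Echo, 11–8.
Flux vs Model T: Flux, 13–6.
Flux vs Echo: Flux wins 10–9.
Model T–Echo: Echo 13–6.
Only Flux has no losses; Flux is the Condorcet winner.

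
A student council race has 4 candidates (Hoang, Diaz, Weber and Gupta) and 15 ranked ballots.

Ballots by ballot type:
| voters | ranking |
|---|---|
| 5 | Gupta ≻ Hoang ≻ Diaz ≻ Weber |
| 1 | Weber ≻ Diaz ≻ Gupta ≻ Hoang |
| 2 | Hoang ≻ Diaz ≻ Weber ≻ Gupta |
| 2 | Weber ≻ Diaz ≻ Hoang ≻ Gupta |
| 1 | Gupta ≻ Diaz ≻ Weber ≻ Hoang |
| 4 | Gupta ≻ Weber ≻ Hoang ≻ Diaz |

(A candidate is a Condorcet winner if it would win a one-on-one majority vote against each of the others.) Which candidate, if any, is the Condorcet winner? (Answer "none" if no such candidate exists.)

Gupta

Check each pair by majority over 15 ballots:
Hoang vs Diaz: Hoang wins 11–4.
Hoang vs Weber: 7 to 8, Weber.
Hoang–Gupta: Gupta 11–4.
Diaz–Weber: Diaz 8–7.
Diaz vs Gupta: 1+2+2 = 5 for Diaz, 10 for Gupta — Gupta by 10–5.
Weber vs Gupta: Weber is ranked higher on 1+2+2 = 5 ballots, Gupta on 10. Gupta wins 10–5.
Only Gupta has no losses; Gupta is the Condorcet winner.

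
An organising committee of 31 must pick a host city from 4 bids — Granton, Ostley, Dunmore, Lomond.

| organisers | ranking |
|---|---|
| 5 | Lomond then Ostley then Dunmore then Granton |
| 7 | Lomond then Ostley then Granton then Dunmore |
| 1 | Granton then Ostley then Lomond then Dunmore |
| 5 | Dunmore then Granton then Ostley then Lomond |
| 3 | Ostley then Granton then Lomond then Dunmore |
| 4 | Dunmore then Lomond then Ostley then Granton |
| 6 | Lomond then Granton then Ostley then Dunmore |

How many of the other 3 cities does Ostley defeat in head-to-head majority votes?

2

Ostley against each rival (31 organisers):
Ostley vs Granton: 19 to 12, Ostley.
Ostley vs Dunmore: 22 to 9, Ostley.
Ostley vs Lomond: Lomond, 22–9.
Ostley beats Granton, Dunmore; loses to Lomond — 2 pairwise wins.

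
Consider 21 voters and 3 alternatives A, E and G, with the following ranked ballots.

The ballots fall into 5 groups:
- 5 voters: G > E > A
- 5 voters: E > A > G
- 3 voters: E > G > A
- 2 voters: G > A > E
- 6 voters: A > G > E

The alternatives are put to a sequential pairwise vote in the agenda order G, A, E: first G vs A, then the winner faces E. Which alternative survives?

Round 1: G vs A — 10–11, A advances.
Round 2: A vs E — 8–13, E advances.
E survives the agenda.

E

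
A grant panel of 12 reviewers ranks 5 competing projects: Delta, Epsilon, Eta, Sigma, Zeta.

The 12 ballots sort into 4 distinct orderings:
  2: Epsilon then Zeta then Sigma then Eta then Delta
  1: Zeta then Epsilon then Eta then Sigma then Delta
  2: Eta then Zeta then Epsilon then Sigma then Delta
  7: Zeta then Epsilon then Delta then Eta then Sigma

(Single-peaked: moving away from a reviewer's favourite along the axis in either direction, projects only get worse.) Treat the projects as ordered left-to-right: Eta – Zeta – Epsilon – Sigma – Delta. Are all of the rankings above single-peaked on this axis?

no

Axis positions: Eta=1, Zeta=2, Epsilon=3, Sigma=4, Delta=5.
Faction 1 (peak Epsilon at position 3): ranking walks positions 3-2-4-1-5, expanding outward from the peak — single-peaked.
Faction 2 (peak Zeta at position 2): ranking walks positions 2-3-1-4-5, expanding outward from the peak — single-peaked.
Faction 3 (peak Eta at position 1): ranking walks positions 1-2-3-4-5, expanding outward from the peak — single-peaked.
Faction 4: ranking walks positions 2-3-5-1-4; Delta is ranked above Sigma even though Sigma lies between Delta and the peak Zeta on the axis — preferences dip and rise again. Not single-peaked.
Faction 4 violates single-peakedness, so the profile is not single-peaked on this axis.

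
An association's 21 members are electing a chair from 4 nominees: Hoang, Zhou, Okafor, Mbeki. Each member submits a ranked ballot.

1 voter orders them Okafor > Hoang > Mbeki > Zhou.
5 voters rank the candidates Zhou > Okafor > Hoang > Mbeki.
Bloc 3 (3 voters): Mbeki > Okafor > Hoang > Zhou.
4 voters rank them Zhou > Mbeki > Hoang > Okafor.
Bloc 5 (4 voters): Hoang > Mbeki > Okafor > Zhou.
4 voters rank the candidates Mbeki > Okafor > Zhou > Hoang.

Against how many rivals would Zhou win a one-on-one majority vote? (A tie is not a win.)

1

Zhou against each rival (21 voters):
Zhou vs Hoang: Zhou wins 13–8.
Zhou vs Okafor: 5+4 = 9 for Zhou, 12 for Okafor — Okafor by 12–9.
Zhou vs Mbeki: Mbeki wins 12–9.
Zhou beats Hoang; loses to Okafor, Mbeki — 1 pairwise win.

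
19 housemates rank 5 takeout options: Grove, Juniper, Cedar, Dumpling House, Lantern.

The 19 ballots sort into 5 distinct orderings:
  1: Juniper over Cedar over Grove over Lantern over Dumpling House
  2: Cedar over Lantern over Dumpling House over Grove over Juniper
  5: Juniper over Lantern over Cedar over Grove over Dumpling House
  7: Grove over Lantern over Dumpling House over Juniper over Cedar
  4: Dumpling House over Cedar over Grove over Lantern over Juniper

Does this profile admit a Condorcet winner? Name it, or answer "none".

none

Head-to-head results (19 friends):
Grove vs Juniper: Grove wins 13–6.
Grove vs Cedar: Grove is ranked higher on 7 ballots, Cedar on 12. Cedar wins 12–7.
Grove vs Dumpling House: Grove preferred on 1+5+7 = 13 ballots; Grove wins 13–6.
Grove–Lantern: Grove 12–7.
Juniper vs Cedar: 13 to 6, Juniper.
Juniper–Dumpling House: Dumpling House 13–6.
Juniper vs Lantern: Lantern, 13–6.
Cedar vs Dumpling House: Dumpling House wins 11–8.
Cedar vs Lantern: Lantern wins 12–7.
Dumpling House vs Lantern: 4 to 15, Lantern.
Every restaurant loses at least once (Grove loses to Cedar; Juniper loses to Grove; Cedar loses to Juniper; Dumpling House loses to Grove; Lantern loses to Grove). The majority relation contains the cycle Grove → Juniper → Cedar → Grove, so there is no Condorcet winner.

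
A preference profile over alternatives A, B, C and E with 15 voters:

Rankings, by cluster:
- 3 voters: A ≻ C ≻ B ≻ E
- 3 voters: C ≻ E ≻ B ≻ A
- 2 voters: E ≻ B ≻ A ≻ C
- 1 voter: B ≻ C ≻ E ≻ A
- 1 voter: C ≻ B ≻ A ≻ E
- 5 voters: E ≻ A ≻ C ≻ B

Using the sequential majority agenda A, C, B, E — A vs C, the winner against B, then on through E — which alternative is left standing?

Round 1: A vs C — 10–5, A advances.
Round 2: A vs B — 8–7, A advances.
Round 3: A vs E — 4–11, E advances.
E survives the agenda.

E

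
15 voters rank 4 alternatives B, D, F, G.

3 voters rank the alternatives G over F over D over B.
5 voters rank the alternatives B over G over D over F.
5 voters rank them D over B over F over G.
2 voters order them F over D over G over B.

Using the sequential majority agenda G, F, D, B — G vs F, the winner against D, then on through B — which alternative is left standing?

Round 1: G vs F — 8–7, G advances.
Round 2: G vs D — 8–7, G advances.
Round 3: G vs B — 5–10, B advances.
B survives the agenda.

B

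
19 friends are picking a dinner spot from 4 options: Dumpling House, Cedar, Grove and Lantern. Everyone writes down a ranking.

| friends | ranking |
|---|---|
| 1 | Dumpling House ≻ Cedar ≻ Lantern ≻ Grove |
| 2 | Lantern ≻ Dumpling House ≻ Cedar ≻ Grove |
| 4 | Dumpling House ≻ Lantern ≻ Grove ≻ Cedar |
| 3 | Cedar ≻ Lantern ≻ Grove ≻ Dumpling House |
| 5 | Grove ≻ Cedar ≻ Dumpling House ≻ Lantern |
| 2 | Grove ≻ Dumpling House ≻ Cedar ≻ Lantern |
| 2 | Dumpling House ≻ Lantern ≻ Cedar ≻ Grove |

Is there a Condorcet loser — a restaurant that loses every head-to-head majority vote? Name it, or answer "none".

none

Pairwise majorities:
Dumpling House–Cedar: Dumpling House 11–8.
Dumpling House vs Grove: 9 to 10, Grove.
Dumpling House vs Lantern: 14 to 5, Dumpling House.
Cedar–Grove: Grove 11–8.
Cedar vs Lantern: 11 to 8, Cedar.
Grove vs Lantern: Grove preferred on 5+2 = 7 ballots; Lantern wins 12–7.
Each restaurant has at least one pairwise win (Dumpling House beats Cedar; Cedar beats Lantern; Grove beats Dumpling House; Lantern beats Grove) — no Condorcet loser.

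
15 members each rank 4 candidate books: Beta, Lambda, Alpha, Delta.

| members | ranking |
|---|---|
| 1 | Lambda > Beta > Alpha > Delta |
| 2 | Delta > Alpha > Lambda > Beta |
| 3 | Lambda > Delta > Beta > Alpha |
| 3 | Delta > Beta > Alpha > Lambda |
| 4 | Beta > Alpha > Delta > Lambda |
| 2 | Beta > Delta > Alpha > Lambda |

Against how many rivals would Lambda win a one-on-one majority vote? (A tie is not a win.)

0

Lambda against each rival (15 members):
Lambda vs Beta: Beta, 9–6.
Lambda vs Alpha: Lambda preferred on 1+3 = 4 ballots; Alpha wins 11–4.
Lambda vs Delta: Delta wins 11–4.
Lambda beats no one; loses to Beta, Alpha, Delta — 0 pairwise wins.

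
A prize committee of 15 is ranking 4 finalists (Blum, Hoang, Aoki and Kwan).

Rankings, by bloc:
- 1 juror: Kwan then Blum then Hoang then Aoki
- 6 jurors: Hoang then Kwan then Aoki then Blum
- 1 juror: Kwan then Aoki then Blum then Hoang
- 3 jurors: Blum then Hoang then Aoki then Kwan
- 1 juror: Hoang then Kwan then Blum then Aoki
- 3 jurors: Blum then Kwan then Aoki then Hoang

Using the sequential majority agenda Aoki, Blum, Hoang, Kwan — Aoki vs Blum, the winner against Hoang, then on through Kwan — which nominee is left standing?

Kwan

Round 1: Aoki vs Blum — 7–8, Blum advances.
Round 2: Blum vs Hoang — 8–7, Blum advances.
Round 3: Blum vs Kwan — 6–9, Kwan advances.
Kwan survives the agenda.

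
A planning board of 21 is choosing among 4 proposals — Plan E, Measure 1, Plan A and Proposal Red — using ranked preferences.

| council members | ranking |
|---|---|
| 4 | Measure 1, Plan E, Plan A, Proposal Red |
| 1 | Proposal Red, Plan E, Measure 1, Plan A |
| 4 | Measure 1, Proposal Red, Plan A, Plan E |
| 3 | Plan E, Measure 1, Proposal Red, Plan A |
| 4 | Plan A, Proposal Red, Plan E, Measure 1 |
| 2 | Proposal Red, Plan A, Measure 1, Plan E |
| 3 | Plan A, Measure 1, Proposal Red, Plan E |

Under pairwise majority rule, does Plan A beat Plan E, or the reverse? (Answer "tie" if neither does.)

Plan A

Ballots ranking Plan A above Plan E: 4 + 4 + 2 + 3 = 13.
Ballots ranking Plan E above Plan A: 21 − 13 = 8.
Plan A wins the head-to-head 13–8.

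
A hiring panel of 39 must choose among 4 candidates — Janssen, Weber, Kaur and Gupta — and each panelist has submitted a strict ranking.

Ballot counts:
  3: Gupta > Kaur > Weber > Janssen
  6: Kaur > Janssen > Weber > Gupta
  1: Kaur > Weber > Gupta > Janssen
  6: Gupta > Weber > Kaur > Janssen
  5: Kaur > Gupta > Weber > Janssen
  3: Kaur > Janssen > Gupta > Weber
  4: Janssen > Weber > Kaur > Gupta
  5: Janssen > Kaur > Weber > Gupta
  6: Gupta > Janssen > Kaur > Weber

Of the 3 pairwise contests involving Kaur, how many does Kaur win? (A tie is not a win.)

Kaur against each rival (39 committee members):
Kaur vs Janssen: 3+6+1+6+5+3 = 24 for Kaur, 15 for Janssen — Kaur by 24–15.
Kaur vs Weber: Kaur is ranked higher on 29 ballots, Weber on 10. Kaur wins 29–10.
Kaur vs Gupta: Kaur, 24–15.
Kaur beats Janssen, Weber, Gupta — 3 pairwise wins.

3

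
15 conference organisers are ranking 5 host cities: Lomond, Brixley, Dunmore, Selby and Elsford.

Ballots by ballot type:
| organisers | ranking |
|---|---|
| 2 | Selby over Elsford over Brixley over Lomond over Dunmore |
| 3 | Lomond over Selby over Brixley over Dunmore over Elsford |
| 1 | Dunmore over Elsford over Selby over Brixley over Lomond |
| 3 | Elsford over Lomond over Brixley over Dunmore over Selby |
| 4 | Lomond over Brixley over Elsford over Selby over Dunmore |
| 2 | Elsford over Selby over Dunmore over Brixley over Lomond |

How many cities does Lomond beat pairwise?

3

Lomond against each rival (15 organisers):
Lomond–Brixley: Lomond 10–5.
Lomond vs Dunmore: Lomond preferred on 2+3+3+4 = 12 ballots; Lomond wins 12–3.
Lomond vs Selby: Lomond wins 10–5.
Lomond vs Elsford: Lomond preferred on 3+4 = 7 ballots; Elsford wins 8–7.
Lomond beats Brixley, Dunmore, Selby; loses to Elsford — 3 pairwise wins.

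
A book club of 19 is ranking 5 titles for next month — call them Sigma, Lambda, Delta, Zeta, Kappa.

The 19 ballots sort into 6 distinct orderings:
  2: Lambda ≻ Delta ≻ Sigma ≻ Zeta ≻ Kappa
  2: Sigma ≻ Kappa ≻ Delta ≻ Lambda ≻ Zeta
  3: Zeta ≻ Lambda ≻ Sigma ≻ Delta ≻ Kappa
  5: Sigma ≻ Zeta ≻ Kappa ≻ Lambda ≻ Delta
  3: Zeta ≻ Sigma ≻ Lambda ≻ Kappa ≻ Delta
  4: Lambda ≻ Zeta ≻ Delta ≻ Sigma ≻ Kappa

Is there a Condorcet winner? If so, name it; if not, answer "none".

Pairwise majorities:
Sigma vs Lambda: Sigma, 10–9.
Sigma vs Delta: Sigma is ranked higher on 2+3+5+3 = 13 ballots, Delta on 6. Sigma wins 13–6.
Sigma vs Zeta: Sigma preferred on 2+2+5 = 9 ballots; Zeta wins 10–9.
Sigma vs Kappa: Sigma is ranked higher on 2+2+3+5+3+4 = 19 ballots, Kappa on 0. Sigma wins 19–0.
Lambda vs Delta: Lambda, 17–2.
Lambda–Zeta: Zeta 11–8.
Lambda vs Kappa: Lambda wins 12–7.
Delta vs Zeta: Zeta wins 15–4.
Delta vs Kappa: 9 to 10, Kappa.
Zeta vs Kappa: 2+3+5+3+4 = 17 for Zeta, 2 for Kappa — Zeta by 17–2.
Zeta beats each of Sigma, Lambda, Delta, Kappa — Zeta is the Condorcet winner.

Zeta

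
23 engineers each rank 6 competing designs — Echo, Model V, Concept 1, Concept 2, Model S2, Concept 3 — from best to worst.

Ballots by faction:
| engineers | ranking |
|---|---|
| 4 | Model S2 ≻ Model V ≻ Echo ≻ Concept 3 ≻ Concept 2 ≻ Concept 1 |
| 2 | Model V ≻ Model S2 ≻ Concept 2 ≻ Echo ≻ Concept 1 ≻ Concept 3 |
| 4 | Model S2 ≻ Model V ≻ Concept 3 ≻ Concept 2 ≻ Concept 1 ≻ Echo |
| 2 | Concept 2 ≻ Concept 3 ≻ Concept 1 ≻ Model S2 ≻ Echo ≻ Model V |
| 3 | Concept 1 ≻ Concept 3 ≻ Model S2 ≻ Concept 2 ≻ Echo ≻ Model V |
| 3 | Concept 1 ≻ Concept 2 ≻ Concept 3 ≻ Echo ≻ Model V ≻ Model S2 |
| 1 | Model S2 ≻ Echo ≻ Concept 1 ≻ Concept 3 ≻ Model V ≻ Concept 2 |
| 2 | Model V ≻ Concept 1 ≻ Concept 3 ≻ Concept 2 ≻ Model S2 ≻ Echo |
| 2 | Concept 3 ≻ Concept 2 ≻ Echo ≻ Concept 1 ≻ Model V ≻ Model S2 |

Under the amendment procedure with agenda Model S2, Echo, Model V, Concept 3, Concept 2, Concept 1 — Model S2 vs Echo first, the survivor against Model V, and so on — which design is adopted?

Concept 3

Round 1: Model S2 vs Echo — 18–5, Model S2 advances.
Round 2: Model S2 vs Model V — 14–9, Model S2 advances.
Round 3: Model S2 vs Concept 3 — 11–12, Concept 3 advances.
Round 4: Concept 3 vs Concept 2 — 16–7, Concept 3 advances.
Round 5: Concept 3 vs Concept 1 — 12–11, Concept 3 advances.
Concept 3 survives the agenda.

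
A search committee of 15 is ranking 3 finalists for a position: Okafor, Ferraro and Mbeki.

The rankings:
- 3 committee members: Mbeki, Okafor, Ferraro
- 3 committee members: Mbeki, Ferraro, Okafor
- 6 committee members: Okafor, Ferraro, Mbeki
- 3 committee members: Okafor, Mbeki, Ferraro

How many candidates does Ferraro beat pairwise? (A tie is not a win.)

Ferraro against each rival (15 committee members):
Ferraro vs Okafor: Ferraro is ranked higher on 3 ballots, Okafor on 12. Okafor wins 12–3.
Ferraro vs Mbeki: Ferraro preferred on 6 ballots; Mbeki wins 9–6.
Ferraro beats no one; loses to Okafor, Mbeki — 0 pairwise wins.

0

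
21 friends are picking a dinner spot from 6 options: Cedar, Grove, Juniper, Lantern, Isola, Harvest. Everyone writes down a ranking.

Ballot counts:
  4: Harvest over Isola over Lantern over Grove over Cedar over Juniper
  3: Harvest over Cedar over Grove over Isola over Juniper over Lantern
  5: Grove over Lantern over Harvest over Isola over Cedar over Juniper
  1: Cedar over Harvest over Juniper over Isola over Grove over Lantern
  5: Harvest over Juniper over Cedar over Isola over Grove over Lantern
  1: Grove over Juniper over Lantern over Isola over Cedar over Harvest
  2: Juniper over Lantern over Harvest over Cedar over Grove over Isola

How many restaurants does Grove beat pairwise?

Grove against each rival (21 friends):
Grove vs Cedar: 4+5+1 = 10 for Grove, 11 for Cedar — Cedar by 11–10.
Grove vs Juniper: Grove wins 13–8.
Grove vs Lantern: 3+5+1+5+1 = 15 for Grove, 6 for Lantern — Grove by 15–6.
Grove vs Isola: Grove wins 11–10.
Grove vs Harvest: Grove preferred on 5+1 = 6 ballots; Harvest wins 15–6.
Grove beats Juniper, Lantern, Isola; loses to Cedar, Harvest — 3 pairwise wins.

3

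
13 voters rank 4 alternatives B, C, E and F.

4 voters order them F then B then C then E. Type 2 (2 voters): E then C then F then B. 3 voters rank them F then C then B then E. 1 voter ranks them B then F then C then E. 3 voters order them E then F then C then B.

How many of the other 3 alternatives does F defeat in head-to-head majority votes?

3

F against each rival (13 voters):
F–B: F 12–1.
F vs C: 4+3+1+3 = 11 for F, 2 for C — F by 11–2.
F vs E: 8 to 5, F.
F beats B, C, E — 3 pairwise wins.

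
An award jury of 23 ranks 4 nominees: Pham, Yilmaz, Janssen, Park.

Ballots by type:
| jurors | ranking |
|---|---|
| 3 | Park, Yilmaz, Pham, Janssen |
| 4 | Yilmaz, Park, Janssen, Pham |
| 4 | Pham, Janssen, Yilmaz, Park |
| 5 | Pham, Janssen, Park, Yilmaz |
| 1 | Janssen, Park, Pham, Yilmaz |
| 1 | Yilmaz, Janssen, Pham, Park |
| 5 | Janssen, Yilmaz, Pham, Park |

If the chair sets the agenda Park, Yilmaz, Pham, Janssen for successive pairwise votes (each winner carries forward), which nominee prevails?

Janssen

Round 1: Park vs Yilmaz — 9–14, Yilmaz advances.
Round 2: Yilmaz vs Pham — 13–10, Yilmaz advances.
Round 3: Yilmaz vs Janssen — 8–15, Janssen advances.
The agenda winner is Janssen.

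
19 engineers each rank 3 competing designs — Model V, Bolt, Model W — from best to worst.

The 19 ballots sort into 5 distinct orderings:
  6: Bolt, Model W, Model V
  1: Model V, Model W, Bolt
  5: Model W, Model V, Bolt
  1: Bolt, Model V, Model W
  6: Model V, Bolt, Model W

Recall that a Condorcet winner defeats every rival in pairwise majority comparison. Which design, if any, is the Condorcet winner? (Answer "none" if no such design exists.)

none

Check each pair by majority over 19 ballots:
Model V vs Bolt: Model V is ranked higher on 1+5+6 = 12 ballots, Bolt on 7. Model V wins 12–7.
Model V vs Model W: Model V is ranked higher on 1+1+6 = 8 ballots, Model W on 11. Model W wins 11–8.
Bolt vs Model W: Bolt preferred on 6+1+6 = 13 ballots; Bolt wins 13–6.
Every design loses at least once (Model V loses to Model W; Bolt loses to Model V; Model W loses to Bolt). The majority relation contains the cycle Model V → Bolt → Model W → Model V, so there is no Condorcet winner.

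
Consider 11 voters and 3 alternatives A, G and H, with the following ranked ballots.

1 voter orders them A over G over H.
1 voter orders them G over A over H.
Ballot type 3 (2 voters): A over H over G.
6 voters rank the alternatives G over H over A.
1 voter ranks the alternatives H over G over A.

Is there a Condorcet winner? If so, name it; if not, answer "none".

G

Pairwise majorities:
A vs G: A preferred on 1+2 = 3 ballots; G wins 8–3.
A vs H: A is ranked higher on 1+1+2 = 4 ballots, H on 7. H wins 7–4.
G vs H: 1+1+6 = 8 for G, 3 for H — G by 8–3.
G wins every pairwise contest, so G is the Condorcet winner.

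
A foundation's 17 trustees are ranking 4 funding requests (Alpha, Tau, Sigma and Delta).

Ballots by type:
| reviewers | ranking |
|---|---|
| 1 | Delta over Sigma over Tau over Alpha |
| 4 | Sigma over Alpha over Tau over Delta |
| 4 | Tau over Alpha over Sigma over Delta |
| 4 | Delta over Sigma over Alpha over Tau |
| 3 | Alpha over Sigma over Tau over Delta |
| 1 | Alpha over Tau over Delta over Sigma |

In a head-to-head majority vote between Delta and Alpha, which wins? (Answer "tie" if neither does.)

Ballots ranking Delta above Alpha: 1 + 4 = 5.
Ballots ranking Alpha above Delta: 17 − 5 = 12.
Alpha wins the head-to-head 12–5.

Alpha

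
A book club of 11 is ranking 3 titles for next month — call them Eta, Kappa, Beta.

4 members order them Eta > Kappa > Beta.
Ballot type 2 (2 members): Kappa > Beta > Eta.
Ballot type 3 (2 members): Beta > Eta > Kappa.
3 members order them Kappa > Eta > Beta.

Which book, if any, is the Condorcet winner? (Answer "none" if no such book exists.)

Check each pair by majority over 11 ballots:
Eta vs Kappa: 6 to 5, Eta.
Eta vs Beta: 7 to 4, Eta.
Kappa vs Beta: 9 to 2, Kappa.
Eta defeats every rival head-to-head and is the Condorcet winner.

Eta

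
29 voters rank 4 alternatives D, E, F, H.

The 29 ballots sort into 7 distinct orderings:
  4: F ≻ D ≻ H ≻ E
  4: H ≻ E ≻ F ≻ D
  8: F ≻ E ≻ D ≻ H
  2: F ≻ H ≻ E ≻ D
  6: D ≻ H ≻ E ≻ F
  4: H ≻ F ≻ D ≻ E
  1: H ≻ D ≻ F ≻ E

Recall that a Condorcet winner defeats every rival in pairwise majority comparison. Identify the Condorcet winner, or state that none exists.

Head-to-head results (29 voters):
D–E: D 15–14.
D vs F: F, 22–7.
D vs H: D, 18–11.
E vs F: F wins 19–10.
E vs H: H, 21–8.
F vs H: H wins 15–14.
No alternative is unbeaten: D loses to F; E loses to D; F loses to H; H loses to D. In particular D → H → F → D is a majority cycle — no Condorcet winner exists.

none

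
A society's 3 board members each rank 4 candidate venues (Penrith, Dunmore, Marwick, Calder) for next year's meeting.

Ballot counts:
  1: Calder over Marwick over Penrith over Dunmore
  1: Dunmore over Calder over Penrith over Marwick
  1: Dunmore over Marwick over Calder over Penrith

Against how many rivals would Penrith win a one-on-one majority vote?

0

Penrith against each rival (3 organisers):
Penrith vs Dunmore: Penrith is ranked higher on 1 ballot, Dunmore on 2. Dunmore wins 2–1.
Penrith–Marwick: Marwick 2–1.
Penrith vs Calder: Calder, 3–0.
Penrith beats no one; loses to Dunmore, Marwick, Calder — 0 pairwise wins.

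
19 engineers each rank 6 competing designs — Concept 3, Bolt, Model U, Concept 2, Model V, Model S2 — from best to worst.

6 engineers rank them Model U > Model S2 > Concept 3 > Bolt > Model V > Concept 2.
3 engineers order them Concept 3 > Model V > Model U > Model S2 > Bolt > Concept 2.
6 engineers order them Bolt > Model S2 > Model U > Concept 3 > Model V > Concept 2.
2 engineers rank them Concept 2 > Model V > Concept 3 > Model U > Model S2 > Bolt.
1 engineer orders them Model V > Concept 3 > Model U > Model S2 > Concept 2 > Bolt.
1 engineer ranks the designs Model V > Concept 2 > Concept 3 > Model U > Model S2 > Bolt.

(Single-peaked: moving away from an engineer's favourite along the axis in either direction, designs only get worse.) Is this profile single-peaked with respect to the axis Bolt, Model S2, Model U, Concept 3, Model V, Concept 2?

Axis positions: Bolt=1, Model S2=2, Model U=3, Concept 3=4, Model V=5, Concept 2=6.
Faction 1 (peak Model U at position 3): ranking walks positions 3-2-4-1-5-6, expanding outward from the peak — single-peaked.
Faction 2 (peak Concept 3 at position 4): ranking walks positions 4-5-3-2-1-6, expanding outward from the peak — single-peaked.
Faction 3 (peak Bolt at position 1): ranking walks positions 1-2-3-4-5-6, expanding outward from the peak — single-peaked.
Faction 4 (peak Concept 2 at position 6): ranking walks positions 6-5-4-3-2-1, expanding outward from the peak — single-peaked.
Faction 5 (peak Model V at position 5): ranking walks positions 5-4-3-2-6-1, expanding outward from the peak — single-peaked.
Faction 6 (peak Model V at position 5): ranking walks positions 5-6-4-3-2-1, expanding outward from the peak — single-peaked.
Every ranking is single-peaked on this axis.

yes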